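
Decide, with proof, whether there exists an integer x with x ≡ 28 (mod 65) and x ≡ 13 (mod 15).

gcd(65, 15) = 5. A simultaneous solution exists iff 28 ≡ 13 (mod 5); here 28 mod 5 = 3 = 13 mod 5, so it does.
The smallest candidate x = 28 works directly: 28 ≡ 13 (mod 15).
Indeed 28 ≡ 28 (mod 65) and 28 ≡ 13 (mod 15).

x = 28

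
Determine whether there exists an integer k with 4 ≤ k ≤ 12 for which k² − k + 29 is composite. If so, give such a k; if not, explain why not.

k = 12

At k = 12: 12² − 12 + 29 = 161 = 7·23, which is composite.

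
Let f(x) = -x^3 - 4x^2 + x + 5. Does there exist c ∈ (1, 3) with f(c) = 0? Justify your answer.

Such a root exists.

f(1) = 1 and f(3) = -55, which have opposite signs.
Since f is a polynomial it is continuous on [1, 3].
By the Intermediate Value Theorem f must vanish at some point of (1, 3).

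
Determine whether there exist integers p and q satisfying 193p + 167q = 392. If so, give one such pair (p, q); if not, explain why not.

193 and 167 are coprime, so 193p + 167q ranges over all of ℤ.
Euclidean algorithm: 193 = 1·167 + 26, 167 = 6·26 + 11, 26 = 2·11 + 4, 11 = 2·4 + 3, 4 = 1·3 + 1, 3 = 3·1 + 0.
Back-substituting, 1 = 4 − 1·3 = 4 − (11 − 2·4) = −11 + 3·4 = −11 + 3·(26 − 2·11) = 3·26 − 7·11 = 3·26 − 7·(167 − 6·26) = −7·167 + 45·26 = −7·167 + 45·(193 − 1·167) = 45·193 − 52·167; that is, 193·45 + 167·(-52) = 1.
Scaling by 392 gives the particular solution (p, q) = (17640, -20384).
Subtracting 105·167 from p and adding 105·193 to q gives the tidier solution (105, -119).
Indeed 193·105 + 167·(-119) = 20265 − 19873 = 392.

p = 105, q = -119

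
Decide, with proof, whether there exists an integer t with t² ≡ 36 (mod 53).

t = 47

t = 47 works: 47² = 2209, and 2209 − 36 = 2173 = 41·53.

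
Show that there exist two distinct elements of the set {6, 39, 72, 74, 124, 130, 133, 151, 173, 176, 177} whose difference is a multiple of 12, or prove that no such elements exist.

Residues mod 12: 6↦6, 39↦3, 72↦0, 74↦2, 124↦4, 130↦10, 133↦1, 151↦7, 173↦5, 176↦8, 177↦9.
All 11 residues are distinct, so no two elements differ by a multiple of 12.

No such pair exists.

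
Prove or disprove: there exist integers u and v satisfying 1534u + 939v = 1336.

1534 and 939 are coprime, so 1534u + 939v ranges over all of ℤ.
Run the Euclidean algorithm on 1534 and 939: 1534 = 1·939 + 595, 939 = 1·595 + 344, 595 = 1·344 + 251, 344 = 1·251 + 93, 251 = 2·93 + 65, 93 = 1·65 + 28, 65 = 2·28 + 9, 28 = 3·9 + 1, 9 = 9·1 + 0.
Unwinding: 1 = 28 − 3·9 = 28 − 3·(65 − 2·28) = −3·65 + 7·28 = −3·65 + 7·(93 − 1·65) = 7·93 − 10·65 = 7·93 − 10·(251 − 2·93) = −10·251 + 27·93 = −10·251 + 27·(344 − 1·251) = 27·344 − 37·251 = 27·344 − 37·(595 − 1·344) = −37·595 + 64·344 = −37·595 + 64·(939 − 1·595) = 64·939 − 101·595 = 64·939 − 101·(1534 − 1·939) = −101·1534 + 165·939, i.e. 1534·(-101) + 939·165 = 1.
Scaling by 1336 gives the particular solution (u, v) = (-134936, 220440).
The general solution is u = -134936 + 939k, v = 220440 − 1534k; taking k = 144 gives the smaller pair u = 280, v = -456.
Check: 1534·280 + 939·(-456) = 429520 − 428184 = 1336. ✓

u = 280, v = -456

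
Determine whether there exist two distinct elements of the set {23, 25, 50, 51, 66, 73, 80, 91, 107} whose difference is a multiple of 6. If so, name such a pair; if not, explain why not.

The pair (23, 107) works.

Reduce each element mod 6: 23↦5, 25↦1, 50↦2, 51↦3, 66↦0, 73↦1, 80↦2, 91↦1, 107↦5. The residue 5 repeats (at 23 and 107), and 107 − 23 = 84 = 14·6.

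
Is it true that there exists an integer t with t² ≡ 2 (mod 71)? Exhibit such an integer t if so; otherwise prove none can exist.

t = 59

Take t = 59. Then 59² = 3481 = 49·71 + 2, so 59² ≡ 2 (mod 71).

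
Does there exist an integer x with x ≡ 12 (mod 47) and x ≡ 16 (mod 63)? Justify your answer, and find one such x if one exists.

Since 47 and 63 share no common factor, CRT says the pair of congruences has a solution (unique mod 2961).
Any solution of the first congruence is x = 12 + 47t; substituting into the second, 47t ≡ 16 − 12 ≡ 4 (mod 63).
Since 47·59 = 2773 = 44·63 + 1, the inverse of 47 mod 63 is 59.
Multiplying by 59: t ≡ 59·4 = 236 ≡ 47 (mod 63).
With t = 47: x = 12 + 47·47 = 2221.
Indeed 2221 ≡ 12 (mod 47) and 2221 ≡ 16 (mod 63).

x = 2221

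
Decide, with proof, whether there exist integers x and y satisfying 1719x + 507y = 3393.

gcd(1719, 507) = 3, and 3 divides 3393, so integer solutions exist.
Dividing through by 3 reduces the equation to 573x + 169y = 1131.
Euclidean algorithm: 573 = 3·169 + 66, 169 = 2·66 + 37, 66 = 1·37 + 29, 37 = 1·29 + 8, 29 = 3·8 + 5, 8 = 1·5 + 3, 5 = 1·3 + 2, 3 = 1·2 + 1, 2 = 2·1 + 0.
Working back up the chain: 1 = 3 − 1·2 = 3 − (5 − 1·3) = −5 + 2·3 = −5 + 2·(8 − 1·5) = 2·8 − 3·5 = 2·8 − 3·(29 − 3·8) = −3·29 + 11·8 = −3·29 + 11·(37 − 1·29) = 11·37 − 14·29 = 11·37 − 14·(66 − 1·37) = −14·66 + 25·37 = −14·66 + 25·(169 − 2·66) = 25·169 − 64·66 = 25·169 − 64·(573 − 3·169) = −64·573 + 217·169. So 573·(-64) + 169·217 = 1.
Scaling by 1131 gives the particular solution (x, y) = (-72384, 245427).
Adding 429·169 to x and subtracting 429·573 from y gives the tidier solution (117, -390).
Check: 1719·117 + 507·(-390) = 201123 − 197730 = 3393. ✓

x = 117, y = -390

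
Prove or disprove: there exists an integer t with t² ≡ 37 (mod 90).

Reduce modulo 5, which divides 90: we would need t² ≡ 2 (mod 5).
Since (5 − t)² ≡ t² (mod 5), it suffices to square t = 0, 1, …, 2: the residues are 0, 1, 4.
So the quadratic residues mod 5 are {0, 1, 4}, and 2 is not among them.
Therefore t² ≡ 37 (mod 90) has no solution.

No such integer exists.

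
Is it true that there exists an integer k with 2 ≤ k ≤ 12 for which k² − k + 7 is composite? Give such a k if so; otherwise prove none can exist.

At k = 2: 2² − 2 + 7 = 9 = 3·3, which is composite.

k = 2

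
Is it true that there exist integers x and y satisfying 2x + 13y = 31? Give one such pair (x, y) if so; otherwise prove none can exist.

Since gcd(2, 13) = 1, every integer is an integer combination of 2 and 13.
Euclidean algorithm: 13 = 6·2 + 1, 2 = 2·1 + 0.
Working back up the chain: 1 = 13 − 6·2. So 2·(-6) + 13·1 = 1.
Times 31: 2·(-186) + 13·31 = 31, so (-186, 31) solves it.
Adding 15·13 to x and subtracting 15·2 from y gives the tidier solution (9, 1).
Check: 2·9 + 13·1 = 18 + 13 = 31. ✓

x = 9, y = 1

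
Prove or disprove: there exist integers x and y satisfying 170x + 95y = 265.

Every value of 170x + 95y is a multiple of gcd(170, 95) = 5; since 5 ∣ 265, solutions exist.
Dividing through by 5 reduces the equation to 34x + 19y = 53.
Dividing repeatedly: 34 = 1·19 + 15, 19 = 1·15 + 4, 15 = 3·4 + 3, 4 = 1·3 + 1, 3 = 3·1 + 0.
Back-substituting, 1 = 4 − 1·3 = 4 − (15 − 3·4) = −15 + 4·4 = −15 + 4·(19 − 1·15) = 4·19 − 5·15 = 4·19 − 5·(34 − 1·19) = −5·34 + 9·19; that is, 34·(-5) + 19·9 = 1.
Scaling by 53 gives the particular solution (x, y) = (-265, 477).
Adding 14·19 to x and subtracting 14·34 from y gives the tidier solution (1, 1).
Check: 170·1 + 95·1 = 170 + 95 = 265. ✓

x = 1, y = 1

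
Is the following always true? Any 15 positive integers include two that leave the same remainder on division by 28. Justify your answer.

Consider the 15 integers 132, 133, …, 146. They lie in distinct residue classes modulo 28, since 15 ≤ 28.
So no two of them leave the same remainder on division by 28; the claim fails for this set.

No; for instance {132, 133, 134, 135, 136, 137, 138, 139, 140, 141, 142, 143, 144, 145, 146} is a counterexample.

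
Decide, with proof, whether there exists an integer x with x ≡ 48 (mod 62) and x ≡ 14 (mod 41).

Since 62 and 41 share no common factor, CRT says the pair of congruences has a solution (unique mod 2542).
Any solution of the first congruence is x = 48 + 62t; substituting into the second, 62t ≡ 14 − 48 ≡ 7 (mod 41).
62 ≡ 21 (mod 41), so this reads 21t ≡ 7 (mod 41). Since 21·2 = 42 = 1·41 + 1, the inverse of 21 mod 41 is 2.
Therefore t ≡ 2·7 = 14 (mod 41).
With t = 14: x = 48 + 62·14 = 916.
Check: 916 mod 62 = 48, 916 mod 41 = 14. ✓

x = 916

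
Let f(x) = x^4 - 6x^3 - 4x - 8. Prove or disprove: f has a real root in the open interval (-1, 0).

f(-1) = 3 and f(0) = -8, which have opposite signs.
f is continuous everywhere (it is a polynomial), in particular on [-1, 0].
By the Intermediate Value Theorem, f takes the value 0 somewhere in the open interval.

Such a root exists.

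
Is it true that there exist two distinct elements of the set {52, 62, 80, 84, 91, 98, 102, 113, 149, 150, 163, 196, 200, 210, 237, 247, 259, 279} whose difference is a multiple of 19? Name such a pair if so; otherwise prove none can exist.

There is no such pair.

Reduce each element modulo 19: 52↦14, 62↦5, 80↦4, 84↦8, 91↦15, 98↦3, 102↦7, 113↦18, 149↦16, 150↦17, 163↦11, 196↦6, 200↦10, 210↦1, 237↦9, 247↦0, 259↦12, 279↦13.
All 18 residues are distinct, so no two elements differ by a multiple of 19.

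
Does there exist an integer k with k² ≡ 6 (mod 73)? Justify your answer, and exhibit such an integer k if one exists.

k = 58 works: 58² = 3364, and 3364 − 6 = 3358 = 46·73.

k = 58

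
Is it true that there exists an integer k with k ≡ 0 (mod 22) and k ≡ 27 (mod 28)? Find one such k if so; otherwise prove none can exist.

No, no such integer exists.

Reduce both congruences modulo 2, which divides 22 and 28: they say k ≡ 0 (mod 2) and k ≡ 27 (mod 2).
However 0 ≡ 0 and 27 ≡ 1 (mod 2), and 0 ≠ 1.
So no integer satisfies both congruences.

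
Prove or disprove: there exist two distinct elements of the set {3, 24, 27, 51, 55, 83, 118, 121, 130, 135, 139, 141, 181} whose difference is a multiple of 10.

3 and 83 are such a pair.

3 mod 10 = 3 and 83 mod 10 = 3, so 83 − 3 = 80 = 8·10.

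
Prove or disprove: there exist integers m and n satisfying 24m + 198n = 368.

No, no such integers exist.

Any value of 24m + 198n is a multiple of gcd(24, 198) = 6.
But 368 = 6·61 + 2, so 6 ∤ 368.
So the equation is unsolvable over ℤ.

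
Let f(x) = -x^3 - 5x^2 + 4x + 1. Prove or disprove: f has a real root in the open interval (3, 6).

The endpoint values f(3) = -59 and f(6) = -371 are both negative. Claim: f(x) < 0 for every x in (3, 6).
Substitute x = 3 + u, where 0 < u < 3 on the interval. Expanding, f(3 + u) = -u^3 - 14u^2 - 53u - 59.
The nonzero coefficients here are all negative, so for u > 0 every term is negative (or zero), and the constant term -59 is strictly negative.
So f is strictly negative on (3, 6); no root exists in the interval.

f has no root in that interval.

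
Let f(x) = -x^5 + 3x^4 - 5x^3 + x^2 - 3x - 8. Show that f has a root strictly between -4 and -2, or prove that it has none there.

No such root exists.

f(-4) = 2132 and f(-2) = 122, both positive, so a sign-change argument is unavailable; we show f keeps this sign on the whole interval.
Substitute x = -2 − u, where 0 < u < 2 on the interval. Expanding, f(-2 − u) = u^5 + 13u^4 + 69u^3 + 183u^2 + 243u + 122.
All 6 nonzero coefficients of this polynomial in u are positive; hence for u > 0 the value is a sum of positive terms (the constant 122 among them).
So f is strictly positive on (-4, -2); no root exists in the interval.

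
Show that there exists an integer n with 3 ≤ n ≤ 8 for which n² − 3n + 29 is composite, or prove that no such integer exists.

At n = 5: 5² − 3·5 + 29 = 39 = 3·13, which is composite.

n = 5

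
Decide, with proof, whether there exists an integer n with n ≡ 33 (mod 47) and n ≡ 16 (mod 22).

The moduli 47 and 22 are coprime, so by the Chinese Remainder Theorem a unique solution modulo 1034 exists.
Write n = 33 + 47t and require 33 + 47t ≡ 16 (mod 22), i.e. 47t ≡ 5 (mod 22).
47 ≡ 3 (mod 22), so this reads 3t ≡ 5 (mod 22). Note 3·15 = 45 ≡ 1 (mod 22) (as 45 − 1 = 2·22), so 3⁻¹ ≡ 15.
Multiplying by 15: t ≡ 15·5 = 75 ≡ 9 (mod 22).
With t = 9: n = 33 + 47·9 = 456.
Verify: 456 = 9·47 + 33 and 456 = 20·22 + 16. ✓

n = 456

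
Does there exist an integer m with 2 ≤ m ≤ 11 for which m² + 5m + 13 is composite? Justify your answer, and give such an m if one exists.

m = 2

At m = 2: 2² + 5·2 + 13 = 27 = 3·9, which is composite.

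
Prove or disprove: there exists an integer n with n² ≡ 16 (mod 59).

n = 4

Take n = 4. Then 4² = 16, and since 0 ≤ 16 < 59 this is already reduced: 4² ≡ 16 (mod 59).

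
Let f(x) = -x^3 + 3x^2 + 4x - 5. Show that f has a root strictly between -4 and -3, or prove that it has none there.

f(-4) = 91 and f(-3) = 37, both positive, so a sign-change argument is unavailable; we show f keeps this sign on the whole interval.
Substitute x = -3 − u, where 0 < u < 1 on the interval. Expanding, f(-3 − u) = u^3 + 12u^2 + 41u + 37.
All 4 nonzero coefficients of this polynomial in u are positive; hence for u > 0 the value is a sum of positive terms (the constant 37 among them).
So f is strictly positive on (-4, -3); no root exists in the interval.

No.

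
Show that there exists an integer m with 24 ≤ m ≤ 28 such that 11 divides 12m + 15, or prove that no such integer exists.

No, no such integer m in that range exists.

For m = 24, 25, …, 28 the values of 12m + 15 modulo 11 are 6, 7, 8, 9, 10 respectively.
The residue 0 does not occur, so no m in [24, 28] makes 12m + 15 a multiple of 11.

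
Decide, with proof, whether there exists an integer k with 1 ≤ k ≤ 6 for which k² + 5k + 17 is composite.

There is no such integer k in that range.

The values for k = 1, 2, …, 6 are 23, 31, 41, 53, 67, 83, and each of these is prime.
So no value in the range makes the expression composite.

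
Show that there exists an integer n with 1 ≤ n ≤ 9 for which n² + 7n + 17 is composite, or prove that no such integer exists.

At n = 6: 6² + 7·6 + 17 = 95 = 5·19, which is composite.

n = 6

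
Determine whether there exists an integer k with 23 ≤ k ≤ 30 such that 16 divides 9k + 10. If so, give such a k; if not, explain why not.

No, no such integer k in that range exists.

At k = 23, 9·23 + 10 = 217 ≡ 9 (mod 16), and each step in k adds 9, giving residues 9, 2, 11, 4, 13, 6, 15, 8 for k = 23, 24, …, 30.
Since 0 is absent from this list, 16 ∤ 9k + 10 for every k with 23 ≤ k ≤ 30.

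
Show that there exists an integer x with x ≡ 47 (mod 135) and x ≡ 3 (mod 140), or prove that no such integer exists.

No such integer exists.

Both moduli are multiples of 5 = gcd(135, 140), so any solution would satisfy x ≡ 47 and x ≡ 3 modulo 5 simultaneously.
But 47 mod 5 = 2 while 3 mod 5 = 3, a contradiction.
Hence the system has no solution.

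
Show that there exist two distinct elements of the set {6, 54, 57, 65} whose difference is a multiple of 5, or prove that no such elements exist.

No, no such pair exists.

Reduce each element modulo 5: 6↦1, 54↦4, 57↦2, 65↦0.
No residue repeats among the 4 elements, so no pair has difference ≡ 0 (mod 5).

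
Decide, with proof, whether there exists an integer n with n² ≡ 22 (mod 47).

No, no such integer exists.

Apply Euler's criterion with the prime 47: 22 is a quadratic residue iff 22^23 ≡ 1 (mod 47), and a non-residue iff it is ≡ −1.
Repeated squaring mod 47: 22^2 = 484 ≡ 14; 22^4 ≡ 14² = 196 ≡ 8; 22^8 ≡ 8² = 64 ≡ 17; 22^16 ≡ 17² = 289 ≡ 7.
Since 23 = 16 + 4 + 2 + 1, 22^23 ≡ 7 · 8 · 14 · 22; multiplying out mod 47: 7·8 = 56 ≡ 9, then 9·14 = 126 ≡ 32, then 32·22 = 704 ≡ 46. Thus 22^23 ≡ 46 ≡ −1 (mod 47).
The value −1 means 22 is a non-residue modulo 47, so n² ≡ 22 (mod 47) is impossible.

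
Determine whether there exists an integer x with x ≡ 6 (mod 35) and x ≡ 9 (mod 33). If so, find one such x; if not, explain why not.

Since 35 and 33 share no common factor, CRT says the pair of congruences has a solution (unique mod 1155).
Any solution of the first congruence is x = 6 + 35t; substituting into the second, 35t ≡ 9 − 6 ≡ 3 (mod 33).
35 ≡ 2 (mod 33), so this reads 2t ≡ 3 (mod 33). Note 2·17 = 34 ≡ 1 (mod 33) (as 34 − 1 = 1·33), so 2⁻¹ ≡ 17.
Multiplying by 17: t ≡ 17·3 = 51 ≡ 18 (mod 33).
Taking t = 18 gives x = 6 + 35·18 = 636.
Check: 636 mod 35 = 6, 636 mod 33 = 9. ✓

x = 636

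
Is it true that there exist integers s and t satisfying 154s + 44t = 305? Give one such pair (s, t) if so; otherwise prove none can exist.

No such integers exist.

Both 154 and 44 are divisible by gcd(154, 44) = 22, hence so is any combination 154s + 44t.
But 305 = 22·13 + 19, so 22 ∤ 305.
Hence no integers s, t satisfy the equation.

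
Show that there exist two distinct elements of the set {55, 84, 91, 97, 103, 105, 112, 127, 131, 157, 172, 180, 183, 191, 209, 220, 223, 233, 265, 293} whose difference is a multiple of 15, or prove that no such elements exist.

Both 55 and 220 leave remainder 10 on division by 15; their difference 165 = 11·15 is a multiple of 15.

55 and 220 are such a pair.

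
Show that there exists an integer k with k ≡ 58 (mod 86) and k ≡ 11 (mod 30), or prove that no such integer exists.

No, no such integer exists.

Reduce both congruences modulo 2, which divides 86 and 30: they say k ≡ 58 (mod 2) and k ≡ 11 (mod 2).
But 58 mod 2 = 0 while 11 mod 2 = 1, a contradiction.
So no integer satisfies both congruences.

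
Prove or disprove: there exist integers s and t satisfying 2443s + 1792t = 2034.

Both 2443 and 1792 are divisible by gcd(2443, 1792) = 7, hence so is any combination 2443s + 1792t.
But 2034 is not a multiple of 7 (it leaves remainder 4).
Hence no integers s, t satisfy the equation.

No, no such integers exist.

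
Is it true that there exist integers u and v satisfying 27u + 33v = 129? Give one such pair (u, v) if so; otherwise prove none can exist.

gcd(27, 33) = 3, and 3 divides 129, so integer solutions exist.
Dividing through by 3 reduces the equation to 9u + 11v = 43.
Dividing repeatedly: 11 = 1·9 + 2, 9 = 4·2 + 1, 2 = 2·1 + 0.
Unwinding: 1 = 9 − 4·2 = 9 − 4·(11 − 1·9) = −4·11 + 5·9, i.e. 9·5 + 11·(-4) = 1.
Multiplying through by 43: u = 5·43 = 215, v = (-4)·43 = -172 is a solution.
The general solution is u = 215 + 11k, v = -172 − 9k; taking k = -19 gives the smaller pair u = 6, v = -1.
Check: 27·6 + 33·(-1) = 162 − 33 = 129. ✓

u = 6, v = -1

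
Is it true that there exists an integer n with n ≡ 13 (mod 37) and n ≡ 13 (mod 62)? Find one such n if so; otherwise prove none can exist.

n = 13

Since 37 and 62 share no common factor, CRT says the pair of congruences has a solution (unique mod 2294).
Any solution of the first congruence is n = 13 + 37t; substituting into the second, 37t ≡ 13 − 13 ≡ 0 (mod 62).
t = 0 satisfies this.
With t = 0: n = 13 + 37·0 = 13.
Indeed 13 ≡ 13 (mod 37) and 13 ≡ 13 (mod 62).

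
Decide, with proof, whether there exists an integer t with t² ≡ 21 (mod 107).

107 is prime, so by Euler's criterion 21 is a square mod 107 iff 21^((107−1)/2) = 21^53 ≡ 1 (mod 107).
Squaring successively (mod 107): 21^2 = 441 ≡ 13; 21^4 ≡ 13² = 169 ≡ 62; 21^8 ≡ 62² = 3844 ≡ 99; 21^16 ≡ 99² = 9801 ≡ 64; 21^32 ≡ 64² = 4096 ≡ 30.
Since 53 = 32 + 16 + 4 + 1, 21^53 ≡ 30 · 64 · 62 · 21; multiplying out mod 107: 30·64 = 1920 ≡ 101, then 101·62 = 6262 ≡ 56, then 56·21 = 1176 ≡ 106. Thus 21^53 ≡ 106 ≡ −1 (mod 107).
By Euler's criterion 21 is a quadratic non-residue mod 107: no t satisfies t² ≡ 21 (mod 107).

There is no such integer.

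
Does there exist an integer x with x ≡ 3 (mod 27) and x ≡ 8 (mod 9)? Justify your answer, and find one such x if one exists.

No, no such integer exists.

gcd(27, 9) = 9. If x ≡ 3 (mod 27) and x ≡ 8 (mod 9), then x ≡ 3 (mod 9) and x ≡ 8 (mod 9).
These are incompatible: 3 − 8 = -5 is not divisible by 9.
Therefore no such x exists.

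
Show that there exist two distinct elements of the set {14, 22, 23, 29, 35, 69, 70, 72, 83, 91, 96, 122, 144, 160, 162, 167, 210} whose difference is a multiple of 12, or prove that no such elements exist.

Yes: 14 and 122.

Both 14 and 122 leave remainder 2 on division by 12; their difference 108 = 9·12 is a multiple of 12.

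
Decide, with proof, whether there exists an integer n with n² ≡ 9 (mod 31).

n = 28

Take n = 28. Then 28² = 784 = 25·31 + 9, so 28² ≡ 9 (mod 31).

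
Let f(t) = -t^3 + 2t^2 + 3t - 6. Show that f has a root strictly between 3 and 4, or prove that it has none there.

No such root exists.

f(3) = -6 and f(4) = -26, both negative, so a sign-change argument is unavailable; we show f keeps this sign on the whole interval.
Shift to the endpoint 3: with t = 3 + u (0 < u < 1), one computes f(3 + u) = -u^3 - 7u^2 - 12u - 6.
All 4 nonzero coefficients of this polynomial in u are negative; hence for u > 0 the value is a sum of negative terms (the constant -6 among them).
Therefore f(t) < 0 throughout (3, 4), and f has no zero there.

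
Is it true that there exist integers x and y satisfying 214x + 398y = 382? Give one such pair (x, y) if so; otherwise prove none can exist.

x = 52, y = -27

gcd(214, 398) = 2, and 2 divides 382, so integer solutions exist.
Dividing through by 2 reduces the equation to 107x + 199y = 191.
Run the Euclidean algorithm on 199 and 107: 199 = 1·107 + 92, 107 = 1·92 + 15, 92 = 6·15 + 2, 15 = 7·2 + 1, 2 = 2·1 + 0.
Unwinding: 1 = 15 − 7·2 = 15 − 7·(92 − 6·15) = −7·92 + 43·15 = −7·92 + 43·(107 − 1·92) = 43·107 − 50·92 = 43·107 − 50·(199 − 1·107) = −50·199 + 93·107, i.e. 107·93 + 199·(-50) = 1.
Times 191: 107·17763 + 199·(-9550) = 191, so (17763, -9550) solves it.
Shifting by a multiple of (199, −107) keeps it a solution: x = 17763 − 89·199 = 52, y = -9550 + 89·107 = -27.
Indeed 214·52 + 398·(-27) = 11128 − 10746 = 382.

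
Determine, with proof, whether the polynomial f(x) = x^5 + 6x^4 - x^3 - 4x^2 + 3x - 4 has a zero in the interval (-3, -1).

Yes, f has a root in the interval.

f(-3) = 221 and f(-1) = -5, which have opposite signs.
f is continuous everywhere (it is a polynomial), in particular on [-3, -1].
By the Intermediate Value Theorem, f takes the value 0 somewhere in the open interval.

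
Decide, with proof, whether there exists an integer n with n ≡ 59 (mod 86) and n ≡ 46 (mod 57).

Since 86 and 57 share no common factor, CRT says the pair of congruences has a solution (unique mod 4902).
Write n = 59 + 86t and require 59 + 86t ≡ 46 (mod 57), i.e. 86t ≡ 44 (mod 57).
86 ≡ 29 (mod 57), so this reads 29t ≡ 44 (mod 57). Note 29·2 = 58 ≡ 1 (mod 57) (as 58 − 1 = 1·57), so 29⁻¹ ≡ 2.
Multiplying by 2: t ≡ 2·44 = 88 ≡ 31 (mod 57).
With t = 31: n = 59 + 86·31 = 2725.
Indeed 2725 ≡ 59 (mod 86) and 2725 ≡ 46 (mod 57).

n = 2725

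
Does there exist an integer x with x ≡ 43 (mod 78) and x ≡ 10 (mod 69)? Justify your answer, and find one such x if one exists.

x = 355

Here gcd(78, 69) = 3, and both 43 and 10 leave remainder 1 mod 3, so the system is consistent.
Step through x = 43, 43 + 78, 43 + 2·78, …: the values 43, 121, 199, 277, 355 reduce mod 69 to 43, 52, 61, 1, 10. The value 355 hits 10.
Indeed 355 ≡ 43 (mod 78) and 355 ≡ 10 (mod 69).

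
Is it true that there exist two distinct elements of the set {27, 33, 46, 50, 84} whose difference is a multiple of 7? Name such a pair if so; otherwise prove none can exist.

There is no such pair.

Reduce each element modulo 7: 27↦6, 33↦5, 46↦4, 50↦1, 84↦0.
All 5 residues are distinct, so no two elements differ by a multiple of 7.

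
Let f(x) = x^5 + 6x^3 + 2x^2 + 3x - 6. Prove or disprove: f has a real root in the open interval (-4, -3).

The endpoint values f(-4) = -1394 and f(-3) = -402 are both negative. Claim: f(x) < 0 for every x in (-4, -3).
Substitute x = -3 − u, where 0 < u < 1 on the interval. Expanding, f(-3 − u) = -u^5 - 15u^4 - 96u^3 - 322u^2 - 558u - 402.
The nonzero coefficients here are all negative, so for u > 0 every term is negative (or zero), and the constant term -402 is strictly negative.
So f is strictly negative on (-4, -3); no root exists in the interval.

No such root exists.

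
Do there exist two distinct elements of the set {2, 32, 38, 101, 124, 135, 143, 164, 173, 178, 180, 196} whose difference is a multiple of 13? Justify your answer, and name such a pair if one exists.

Residues mod 13: 2↦2, 32↦6, 38↦12, 101↦10, 124↦7, 135↦5, 143↦0, 164↦8, 173↦4, 178↦9, 180↦11, 196↦1.
All 12 residues are distinct, so no two elements differ by a multiple of 13.

No such pair exists.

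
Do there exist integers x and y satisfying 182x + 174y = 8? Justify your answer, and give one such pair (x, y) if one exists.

gcd(182, 174) = 2, and 2 divides 8, so integer solutions exist.
Dividing through by 2 reduces the equation to 91x + 87y = 4.
Euclidean algorithm: 91 = 1·87 + 4, 87 = 21·4 + 3, 4 = 1·3 + 1, 3 = 3·1 + 0.
Back-substituting, 1 = 4 − 1·3 = 4 − (87 − 21·4) = −87 + 22·4 = −87 + 22·(91 − 1·87) = 22·91 − 23·87; that is, 91·22 + 87·(-23) = 1.
Multiplying through by 4: x = 22·4 = 88, y = (-23)·4 = -92 is a solution.
Shifting by a multiple of (87, −91) keeps it a solution: x = 88 − 1·87 = 1, y = -92 + 1·91 = -1.
Check: 182·1 + 174·(-1) = 182 − 174 = 8. ✓

x = 1, y = -1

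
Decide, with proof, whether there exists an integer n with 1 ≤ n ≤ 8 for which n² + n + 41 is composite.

No, no such integer n in that range exists.

The values for n = 1, 2, …, 8 are 43, 47, 53, 61, 71, 83, 97, 113, and each of these is prime.
So no value in the range makes the expression composite.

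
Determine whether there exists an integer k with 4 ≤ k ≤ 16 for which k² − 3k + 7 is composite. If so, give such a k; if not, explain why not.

At k = 14: 14² − 3·14 + 7 = 161 = 7·23, which is composite.

k = 14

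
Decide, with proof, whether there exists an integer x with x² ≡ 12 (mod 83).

x = 26 works: 26² = 676, and 676 − 12 = 664 = 8·83.

x = 26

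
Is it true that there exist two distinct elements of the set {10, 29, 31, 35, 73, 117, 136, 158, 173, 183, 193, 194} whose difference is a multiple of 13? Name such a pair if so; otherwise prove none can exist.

There is no such pair.

Residues mod 13: 10↦10, 29↦3, 31↦5, 35↦9, 73↦8, 117↦0, 136↦6, 158↦2, 173↦4, 183↦1, 193↦11, 194↦12.
These 12 residues are pairwise different, hence no difference of two elements is divisible by 13.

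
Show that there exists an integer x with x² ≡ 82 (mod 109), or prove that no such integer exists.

x = 54

Take x = 54. Then 54² = 2916 = 26·109 + 82, so 54² ≡ 82 (mod 109).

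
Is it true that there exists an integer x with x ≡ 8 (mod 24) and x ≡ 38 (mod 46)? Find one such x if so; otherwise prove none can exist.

x = 176

gcd(24, 46) = 2. A simultaneous solution exists iff 8 ≡ 38 (mod 2); here 8 mod 2 = 0 = 38 mod 2, so it does.
Step through x = 8, 8 + 24, 8 + 2·24, …: the values 8, 32, 56, 80, 104, 128, 152, 176 reduce mod 46 to 8, 32, 10, 34, 12, 36, 14, 38. The value 176 hits 38.
Verify: 176 = 7·24 + 8 and 176 = 3·46 + 38. ✓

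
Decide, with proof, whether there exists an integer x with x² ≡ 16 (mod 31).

x = 27 works: 27² = 729, and 729 − 16 = 713 = 23·31.

x = 27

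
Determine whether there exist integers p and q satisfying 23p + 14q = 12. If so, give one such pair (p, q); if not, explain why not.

p = 6, q = -9

Since gcd(23, 14) = 1, every integer is an integer combination of 23 and 14.
Dividing repeatedly: 23 = 1·14 + 9, 14 = 1·9 + 5, 9 = 1·5 + 4, 5 = 1·4 + 1, 4 = 4·1 + 0.
Unwinding: 1 = 5 − 1·4 = 5 − (9 − 1·5) = −9 + 2·5 = −9 + 2·(14 − 1·9) = 2·14 − 3·9 = 2·14 − 3·(23 − 1·14) = −3·23 + 5·14, i.e. 23·(-3) + 14·5 = 1.
Multiplying through by 12: p = (-3)·12 = -36, q = 5·12 = 60 is a solution.
Adding 3·14 to p and subtracting 3·23 from q gives the tidier solution (6, -9).
Indeed 23·6 + 14·(-9) = 138 − 126 = 12.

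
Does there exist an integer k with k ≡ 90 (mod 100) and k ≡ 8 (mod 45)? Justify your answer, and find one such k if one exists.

There is no such integer.

Reduce both congruences modulo 5, which divides 100 and 45: they say k ≡ 90 (mod 5) and k ≡ 8 (mod 5).
These are incompatible: 90 − 8 = 82 is not divisible by 5.
So no integer satisfies both congruences.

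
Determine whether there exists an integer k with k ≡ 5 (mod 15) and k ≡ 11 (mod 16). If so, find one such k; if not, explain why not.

k = 155

Since 15 and 16 share no common factor, CRT says the pair of congruences has a solution (unique mod 240).
Write k = 5 + 15t and require 5 + 15t ≡ 11 (mod 16), i.e. 15t ≡ 6 (mod 16).
Since 15·15 = 225 = 14·16 + 1, the inverse of 15 mod 16 is 15.
Multiplying by 15: t ≡ 15·6 = 90 ≡ 10 (mod 16).
With t = 10: k = 5 + 15·10 = 155.
Indeed 155 ≡ 5 (mod 15) and 155 ≡ 11 (mod 16).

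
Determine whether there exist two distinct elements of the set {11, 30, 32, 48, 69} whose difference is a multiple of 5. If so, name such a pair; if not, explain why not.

There is no such pair.

Residues mod 5: 11↦1, 30↦0, 32↦2, 48↦3, 69↦4.
All 5 residues are distinct, so no two elements differ by a multiple of 5.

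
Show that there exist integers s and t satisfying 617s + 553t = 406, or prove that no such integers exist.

Since gcd(617, 553) = 1, every integer is an integer combination of 617 and 553.
Euclidean algorithm: 617 = 1·553 + 64, 553 = 8·64 + 41, 64 = 1·41 + 23, 41 = 1·23 + 18, 23 = 1·18 + 5, 18 = 3·5 + 3, 5 = 1·3 + 2, 3 = 1·2 + 1, 2 = 2·1 + 0.
Unwinding: 1 = 3 − 1·2 = 3 − (5 − 1·3) = −5 + 2·3 = −5 + 2·(18 − 3·5) = 2·18 − 7·5 = 2·18 − 7·(23 − 1·18) = −7·23 + 9·18 = −7·23 + 9·(41 − 1·23) = 9·41 − 16·23 = 9·41 − 16·(64 − 1·41) = −16·64 + 25·41 = −16·64 + 25·(553 − 8·64) = 25·553 − 216·64 = 25·553 − 216·(617 − 1·553) = −216·617 + 241·553, i.e. 617·(-216) + 553·241 = 1.
Times 406: 617·(-87696) + 553·97846 = 406, so (-87696, 97846) solves it.
The general solution is s = -87696 + 553k, t = 97846 − 617k; taking k = 159 gives the smaller pair s = 231, t = -257.
Check: 617·231 + 553·(-257) = 142527 − 142121 = 406. ✓

s = 231, t = -257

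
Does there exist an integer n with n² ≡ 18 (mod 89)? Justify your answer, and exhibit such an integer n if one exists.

n = 14

n = 14 works: 14² = 196, and 196 − 18 = 178 = 2·89.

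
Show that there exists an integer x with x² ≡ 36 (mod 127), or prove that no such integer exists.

Take x = 6. Then 6² = 36, and since 0 ≤ 36 < 127 this is already reduced: 6² ≡ 36 (mod 127).

x = 6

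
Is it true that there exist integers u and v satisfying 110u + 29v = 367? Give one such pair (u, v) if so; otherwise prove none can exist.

110 and 29 are coprime, so 110u + 29v ranges over all of ℤ.
Dividing repeatedly: 110 = 3·29 + 23, 29 = 1·23 + 6, 23 = 3·6 + 5, 6 = 1·5 + 1, 5 = 5·1 + 0.
Unwinding: 1 = 6 − 1·5 = 6 − (23 − 3·6) = −23 + 4·6 = −23 + 4·(29 − 1·23) = 4·29 − 5·23 = 4·29 − 5·(110 − 3·29) = −5·110 + 19·29, i.e. 110·(-5) + 29·19 = 1.
Times 367: 110·(-1835) + 29·6973 = 367, so (-1835, 6973) solves it.
Shifting by a multiple of (29, −110) keeps it a solution: u = -1835 + 64·29 = 21, v = 6973 − 64·110 = -67.
Check: 110·21 + 29·(-67) = 2310 − 1943 = 367. ✓

u = 21, v = -67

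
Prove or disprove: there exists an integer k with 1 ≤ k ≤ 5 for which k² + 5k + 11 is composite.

At k = 3: 3² + 5·3 + 11 = 35 = 5·7, which is composite.

k = 3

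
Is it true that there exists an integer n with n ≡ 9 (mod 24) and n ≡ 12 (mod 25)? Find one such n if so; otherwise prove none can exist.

n = 537

The moduli 24 and 25 are coprime, so by the Chinese Remainder Theorem a unique solution modulo 600 exists.
Any solution of the first congruence is n = 9 + 24t; substituting into the second, 24t ≡ 12 − 9 ≡ 3 (mod 25).
Since 24·24 = 576 = 23·25 + 1, the inverse of 24 mod 25 is 24.
Multiplying by 24: t ≡ 24·3 = 72 ≡ 22 (mod 25).
Taking t = 22 gives n = 9 + 24·22 = 537.
Indeed 537 ≡ 9 (mod 24) and 537 ≡ 12 (mod 25).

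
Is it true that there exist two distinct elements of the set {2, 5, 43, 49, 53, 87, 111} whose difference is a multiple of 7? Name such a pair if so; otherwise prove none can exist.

Residues mod 7: 2↦2, 5↦5, 43↦1, 49↦0, 53↦4, 87↦3, 111↦6.
All 7 residues are distinct, so no two elements differ by a multiple of 7.

There is no such pair.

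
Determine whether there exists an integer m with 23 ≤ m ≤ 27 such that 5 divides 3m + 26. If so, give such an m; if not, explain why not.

m = 23

Try m = 23: 3·23 + 26 = 95 = 19·5, which is divisible by 5.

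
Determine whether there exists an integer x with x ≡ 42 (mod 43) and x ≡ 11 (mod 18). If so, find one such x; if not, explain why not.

The moduli 43 and 18 are coprime, so by the Chinese Remainder Theorem a unique solution modulo 774 exists.
Any solution of the first congruence is x = 42 + 43t; substituting into the second, 43t ≡ 11 − 42 ≡ 5 (mod 18).
43 ≡ 7 (mod 18), so this reads 7t ≡ 5 (mod 18). To invert 7 modulo 18: 18 = 2·7 + 4, 7 = 1·4 + 3, 4 = 1·3 + 1, 3 = 3·1 + 0, and unwinding, 1 = 4 − 1·3 = 4 − (7 − 1·4) = −7 + 2·4 = −7 + 2·(18 − 2·7) = 2·18 − 5·7. Thus 7⁻¹ ≡ -5 ≡ 13 (mod 18).
Multiplying by 13: t ≡ 13·5 = 65 ≡ 11 (mod 18).
Taking t = 11 gives x = 42 + 43·11 = 515.
Verify: 515 = 11·43 + 42 and 515 = 28·18 + 11. ✓

x = 515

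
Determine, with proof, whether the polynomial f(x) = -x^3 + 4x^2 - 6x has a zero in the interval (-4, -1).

No such root exists.

Evaluate at the endpoints: f(-4) = 152, f(-1) = 11 — same sign (positive).
f'(x) = -3x^2 + 8x - 6 has discriminant 8² − 4·(-3)·(-6) = -8 < 0, so f' has no real roots and is negative for every real x.
So f is strictly decreasing; between -4 and -1 its values lie between f(-4) = 152 and f(-1) = 11, all positive. Therefore f has no root in (-4, -1).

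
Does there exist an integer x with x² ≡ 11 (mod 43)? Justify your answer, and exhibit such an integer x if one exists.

x = 21 works: 21² = 441, and 441 − 11 = 430 = 10·43.

x = 21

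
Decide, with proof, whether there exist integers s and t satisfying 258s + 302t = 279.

gcd(258, 302) = 2, so every integer of the form 258s + 302t is a multiple of 2.
But 279 is not a multiple of 2 (it leaves remainder 1).
Hence no integers s, t satisfy the equation.

No, no such integers exist.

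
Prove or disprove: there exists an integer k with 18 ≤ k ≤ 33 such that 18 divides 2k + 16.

k = 19

Try k = 19: 2·19 + 16 = 54 = 3·18, which is divisible by 18.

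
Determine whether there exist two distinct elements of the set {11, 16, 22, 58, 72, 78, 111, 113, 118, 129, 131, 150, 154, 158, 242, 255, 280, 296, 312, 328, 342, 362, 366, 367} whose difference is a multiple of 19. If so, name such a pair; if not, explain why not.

The pair (11, 296) works.

Both 11 and 296 leave remainder 11 on division by 19; their difference 285 = 15·19 is a multiple of 19.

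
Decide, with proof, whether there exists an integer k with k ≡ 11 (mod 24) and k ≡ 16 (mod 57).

Both moduli are multiples of 3 = gcd(24, 57), so any solution would satisfy k ≡ 11 and k ≡ 16 modulo 3 simultaneously.
These are incompatible: 11 − 16 = -5 is not divisible by 3.
So no integer satisfies both congruences.

No such integer exists.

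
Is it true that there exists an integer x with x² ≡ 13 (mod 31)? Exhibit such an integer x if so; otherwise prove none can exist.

There is no such integer.

31 is prime, so by Euler's criterion 13 is a square mod 31 iff 13^((31−1)/2) = 13^15 ≡ 1 (mod 31).
Repeated squaring mod 31: 13^2 = 169 ≡ 14; 13^4 ≡ 14² = 196 ≡ 10; 13^8 ≡ 10² = 100 ≡ 7.
Since 15 = 8 + 4 + 2 + 1, 13^15 ≡ 7 · 10 · 14 · 13; multiplying out mod 31: 7·10 = 70 ≡ 8, then 8·14 = 112 ≡ 19, then 19·13 = 247 ≡ 30. Thus 13^15 ≡ 30 ≡ −1 (mod 31).
By Euler's criterion 13 is a quadratic non-residue mod 31: no x satisfies x² ≡ 13 (mod 31).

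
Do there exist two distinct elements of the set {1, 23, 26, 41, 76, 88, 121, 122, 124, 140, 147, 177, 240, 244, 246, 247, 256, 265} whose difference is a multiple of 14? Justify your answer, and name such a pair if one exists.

The pair (23, 121) works.

Both 23 and 121 leave remainder 9 on division by 14; their difference 98 = 7·14 is a multiple of 14.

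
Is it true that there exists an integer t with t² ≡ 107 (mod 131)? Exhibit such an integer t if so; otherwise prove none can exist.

t = 99

Take t = 99. Then 99² = 9801 = 74·131 + 107, so 99² ≡ 107 (mod 131).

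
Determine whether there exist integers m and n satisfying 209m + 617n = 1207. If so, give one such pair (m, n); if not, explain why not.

m = 177, n = -58

209 and 617 are coprime, so 209m + 617n ranges over all of ℤ.
Run the Euclidean algorithm on 617 and 209: 617 = 2·209 + 199, 209 = 1·199 + 10, 199 = 19·10 + 9, 10 = 1·9 + 1, 9 = 9·1 + 0.
Back-substituting, 1 = 10 − 1·9 = 10 − (199 − 19·10) = −199 + 20·10 = −199 + 20·(209 − 1·199) = 20·209 − 21·199 = 20·209 − 21·(617 − 2·209) = −21·617 + 62·209; that is, 209·62 + 617·(-21) = 1.
Scaling by 1207 gives the particular solution (m, n) = (74834, -25347).
The general solution is m = 74834 + 617k, n = -25347 − 209k; taking k = -121 gives the smaller pair m = 177, n = -58.
Indeed 209·177 + 617·(-58) = 36993 − 35786 = 1207.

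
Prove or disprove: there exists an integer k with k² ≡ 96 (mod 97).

k = 75

k = 75 works: 75² = 5625, and 5625 − 96 = 5529 = 57·97.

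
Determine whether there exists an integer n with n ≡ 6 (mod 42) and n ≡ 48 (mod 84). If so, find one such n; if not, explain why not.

Here gcd(42, 84) = 42, and both 6 and 48 leave remainder 6 mod 42, so the system is consistent.
The integers ≡ 6 (mod 42) are 6, 48, …; their remainders mod 84 are 6, 48, so n = 48 is the first that is ≡ 48 (mod 84).
Verify: 48 = 1·42 + 6 and 48 = 0·84 + 48. ✓

n = 48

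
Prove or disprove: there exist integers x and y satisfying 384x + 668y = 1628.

x = 86, y = -47

Since gcd(384, 668) = 4 and 1628 = 4·407, Bézout's identity guarantees a solution.
Dividing through by 4 reduces the equation to 96x + 167y = 407.
Dividing repeatedly: 167 = 1·96 + 71, 96 = 1·71 + 25, 71 = 2·25 + 21, 25 = 1·21 + 4, 21 = 5·4 + 1, 4 = 4·1 + 0.
Unwinding: 1 = 21 − 5·4 = 21 − 5·(25 − 1·21) = −5·25 + 6·21 = −5·25 + 6·(71 − 2·25) = 6·71 − 17·25 = 6·71 − 17·(96 − 1·71) = −17·96 + 23·71 = −17·96 + 23·(167 − 1·96) = 23·167 − 40·96, i.e. 96·(-40) + 167·23 = 1.
Multiplying through by 407: x = (-40)·407 = -16280, y = 23·407 = 9361 is a solution.
Adding 98·167 to x and subtracting 98·96 from y gives the tidier solution (86, -47).
Check: 384·86 + 668·(-47) = 33024 − 31396 = 1628. ✓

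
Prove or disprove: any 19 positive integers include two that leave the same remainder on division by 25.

Try 19 consecutive integers, 77, 78, …, 95. Their remainders mod 25 are 2, 3, 4, 5, 6, 7, 8, 9, 10, 11, 12, 13, 14, 15, 16, 17, 18, 19, 20 — pairwise different, as any 19 ≤ 25 consecutive integers have distinct residues.
Hence this collection has no pair with equal remainders mod 25, disproving the claim.

No, the set {77, 78, 79, 80, 81, 82, 83, 84, 85, 86, 87, 88, 89, 90, 91, 92, 93, 94, 95} is a counterexample.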